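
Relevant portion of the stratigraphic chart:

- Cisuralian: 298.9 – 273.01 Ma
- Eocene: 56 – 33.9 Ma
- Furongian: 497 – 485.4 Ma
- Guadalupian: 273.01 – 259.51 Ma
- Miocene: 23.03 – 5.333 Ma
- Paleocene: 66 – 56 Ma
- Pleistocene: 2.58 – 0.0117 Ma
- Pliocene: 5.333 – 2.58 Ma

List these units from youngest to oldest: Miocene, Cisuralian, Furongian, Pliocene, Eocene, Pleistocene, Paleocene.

The oldest of these is Furongian (starts 497 Ma) and the youngest is Pleistocene (ends 0.0117 Ma).
In between, by decreasing start age: Cisuralian (298.9), Paleocene (66), Eocene (56), Miocene (23.03), Pliocene (5.333).
Listing youngest first means reversing that sequence.

Pleistocene, then Pliocene, then Miocene, then Eocene, then Paleocene, then Cisuralian, then Furongian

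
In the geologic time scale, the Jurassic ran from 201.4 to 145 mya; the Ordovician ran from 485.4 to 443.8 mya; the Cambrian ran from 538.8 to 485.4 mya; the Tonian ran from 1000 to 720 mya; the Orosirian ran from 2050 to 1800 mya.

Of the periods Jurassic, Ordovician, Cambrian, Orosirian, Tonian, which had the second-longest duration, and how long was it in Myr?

Start − end for each: Jurassic 201.4 − 145 = 56.4; Ordovician 485.4 − 443.8 = 41.6; Cambrian 538.8 − 485.4 = 53.4; Orosirian 2050 − 1800 = 250; Tonian 1000 − 720 = 280.
Ranking these from longest: Tonian > Orosirian > Jurassic > Cambrian > Ordovician.
Position 2 in that ranking is Orosirian, which lasted 250 Myr.

Orosirian, 250 million years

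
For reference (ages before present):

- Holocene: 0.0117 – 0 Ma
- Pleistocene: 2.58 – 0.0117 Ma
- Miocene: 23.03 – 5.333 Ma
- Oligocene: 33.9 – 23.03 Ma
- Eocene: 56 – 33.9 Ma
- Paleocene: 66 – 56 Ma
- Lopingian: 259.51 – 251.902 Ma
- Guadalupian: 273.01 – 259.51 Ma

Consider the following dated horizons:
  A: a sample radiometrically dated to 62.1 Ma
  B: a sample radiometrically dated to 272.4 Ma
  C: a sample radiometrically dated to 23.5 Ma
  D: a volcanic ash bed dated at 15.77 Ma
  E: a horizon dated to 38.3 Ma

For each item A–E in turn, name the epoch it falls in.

Match each age against the start–end ranges in the excerpt: A = 62.1 Ma → Paleocene (66–56); B = 272.4 Ma → Guadalupian (273.01–259.51); C = 23.5 Ma → Oligocene (33.9–23.03); D = 15.77 Ma → Miocene (23.03–5.333); E = 38.3 Ma → Eocene (56–33.9).

A — Paleocene; B — Guadalupian; C — Oligocene; D — Miocene; E — Eocene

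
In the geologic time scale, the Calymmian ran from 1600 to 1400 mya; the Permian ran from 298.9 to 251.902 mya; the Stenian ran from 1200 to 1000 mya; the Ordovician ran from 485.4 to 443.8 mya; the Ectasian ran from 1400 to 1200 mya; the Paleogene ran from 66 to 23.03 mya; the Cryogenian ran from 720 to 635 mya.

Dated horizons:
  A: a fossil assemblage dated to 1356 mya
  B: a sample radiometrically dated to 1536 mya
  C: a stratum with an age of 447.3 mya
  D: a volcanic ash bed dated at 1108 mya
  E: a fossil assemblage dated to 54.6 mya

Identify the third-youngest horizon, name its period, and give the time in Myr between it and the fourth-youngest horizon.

D, in the Stenian; 248 million years to A

Smaller Ma means younger, so youngest first: E 54.6 < C 447.3 < D 1108 < A 1356 < B 1536.
Counting 3 along gives D (1108 Ma); the excerpt puts that inside the Stenian, 1200–1000 Ma.
Next in line is A (1356 Ma), and 1356 − 1108 = 248 Myr.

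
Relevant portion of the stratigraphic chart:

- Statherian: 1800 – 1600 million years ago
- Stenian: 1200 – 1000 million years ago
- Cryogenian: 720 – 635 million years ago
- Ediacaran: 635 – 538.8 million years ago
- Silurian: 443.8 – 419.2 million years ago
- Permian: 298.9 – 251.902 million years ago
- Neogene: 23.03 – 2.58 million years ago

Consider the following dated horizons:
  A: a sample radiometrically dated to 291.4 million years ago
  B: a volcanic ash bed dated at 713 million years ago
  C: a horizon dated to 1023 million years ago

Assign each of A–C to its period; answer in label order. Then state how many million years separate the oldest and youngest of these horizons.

A — Permian; B — Cryogenian; C — Stenian; span 731.6 million years

Match each age against the start–end ranges in the excerpt: A = 291.4 Ma → Permian (298.9–251.902); B = 713 Ma → Cryogenian (720–635); C = 1023 Ma → Stenian (1200–1000).
The largest age is 1023 Ma and the smallest is 291.4 Ma; their difference is 731.6 Myr.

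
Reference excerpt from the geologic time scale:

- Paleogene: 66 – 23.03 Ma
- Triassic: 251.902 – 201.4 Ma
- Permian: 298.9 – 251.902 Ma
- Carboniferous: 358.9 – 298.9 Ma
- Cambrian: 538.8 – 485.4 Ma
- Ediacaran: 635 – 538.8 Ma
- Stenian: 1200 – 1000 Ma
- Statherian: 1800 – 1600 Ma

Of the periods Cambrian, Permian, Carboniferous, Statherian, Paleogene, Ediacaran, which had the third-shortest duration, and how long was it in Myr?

Cambrian, 53.4 million years

Start − end for each: Cambrian 538.8 − 485.4 = 53.4; Permian 298.9 − 251.902 = 46.998; Carboniferous 358.9 − 298.9 = 60; Statherian 1800 − 1600 = 200; Paleogene 66 − 23.03 = 42.97; Ediacaran 635 − 538.8 = 96.2.
Ranking these from shortest: Paleogene < Permian < Cambrian < Carboniferous < Ediacaran < Statherian.
Position 3 in that ranking is Cambrian, which lasted 53.4 Myr.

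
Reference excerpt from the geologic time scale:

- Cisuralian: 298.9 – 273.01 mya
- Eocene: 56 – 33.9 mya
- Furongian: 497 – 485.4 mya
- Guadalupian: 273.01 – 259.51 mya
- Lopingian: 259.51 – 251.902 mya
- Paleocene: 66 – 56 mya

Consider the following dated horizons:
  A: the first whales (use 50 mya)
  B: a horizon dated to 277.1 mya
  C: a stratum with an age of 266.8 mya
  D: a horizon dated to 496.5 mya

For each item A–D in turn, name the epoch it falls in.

A: 50 Ma lies in 56–33.9 Ma, so Eocene.
B: 277.1 Ma lies in 298.9–273.01 Ma, so Cisuralian.
C: 266.8 Ma lies in 273.01–259.51 Ma, so Guadalupian.
D: 496.5 Ma lies in 497–485.4 Ma, so Furongian.

A — Eocene; B — Cisuralian; C — Guadalupian; D — Furongian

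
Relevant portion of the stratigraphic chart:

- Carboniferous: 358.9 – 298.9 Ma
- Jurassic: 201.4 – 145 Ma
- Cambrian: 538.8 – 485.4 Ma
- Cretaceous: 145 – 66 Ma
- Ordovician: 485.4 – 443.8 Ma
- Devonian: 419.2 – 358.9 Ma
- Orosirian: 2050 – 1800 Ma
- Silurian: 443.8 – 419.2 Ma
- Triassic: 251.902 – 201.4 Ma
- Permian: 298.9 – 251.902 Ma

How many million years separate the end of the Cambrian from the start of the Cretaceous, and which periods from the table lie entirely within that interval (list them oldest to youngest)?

340.4 million years; Ordovician, Silurian, Devonian, Carboniferous, Permian, Triassic, Jurassic

The Cambrian closes at 485.4 Ma and the Cretaceous opens at 145 Ma, so the interval is 485.4 − 145 = 340.4 Myr.
A period fits inside if it starts at or after 485.4 Ma and ends at or before 145 Ma; oldest first that gives Ordovician, Silurian, Devonian, Carboniferous, Permian, Triassic, Jurassic.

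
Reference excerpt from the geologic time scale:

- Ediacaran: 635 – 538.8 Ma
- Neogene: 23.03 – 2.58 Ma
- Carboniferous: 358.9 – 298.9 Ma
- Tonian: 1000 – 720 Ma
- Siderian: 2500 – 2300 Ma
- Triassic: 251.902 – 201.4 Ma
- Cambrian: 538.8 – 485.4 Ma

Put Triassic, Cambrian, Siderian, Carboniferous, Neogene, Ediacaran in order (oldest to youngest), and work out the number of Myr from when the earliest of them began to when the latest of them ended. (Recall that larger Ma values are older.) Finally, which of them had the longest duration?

Start ages (Ma): Siderian 2500, Ediacaran 635, Cambrian 538.8, Carboniferous 358.9, Triassic 251.902, Neogene 23.03.
Ordered oldest to youngest: Siderian, Ediacaran, Cambrian, Carboniferous, Triassic, Neogene.
Span = 2500 − 2.58 = 2497.42 Myr.
Durations: Cambrian 53.4, Siderian 200, Neogene 20.45, Ediacaran 96.2, Triassic 50.502, Carboniferous 60 → longest is Siderian (200 Myr).

Siderian → Ediacaran → Cambrian → Carboniferous → Triassic → Neogene; total span 2497.42 Myr; longest is Siderian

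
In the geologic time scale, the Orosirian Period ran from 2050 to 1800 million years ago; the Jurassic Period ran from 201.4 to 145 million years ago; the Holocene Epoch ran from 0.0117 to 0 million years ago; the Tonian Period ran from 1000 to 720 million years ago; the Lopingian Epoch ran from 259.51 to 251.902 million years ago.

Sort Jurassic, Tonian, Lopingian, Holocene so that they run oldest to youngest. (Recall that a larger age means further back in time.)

Tonian, then Lopingian, then Jurassic, then Holocene

Sorting by start age (descending Ma, since larger Ma = older): Tonian start 1000, Lopingian start 259.51, Jurassic start 201.4, Holocene start 0.0117.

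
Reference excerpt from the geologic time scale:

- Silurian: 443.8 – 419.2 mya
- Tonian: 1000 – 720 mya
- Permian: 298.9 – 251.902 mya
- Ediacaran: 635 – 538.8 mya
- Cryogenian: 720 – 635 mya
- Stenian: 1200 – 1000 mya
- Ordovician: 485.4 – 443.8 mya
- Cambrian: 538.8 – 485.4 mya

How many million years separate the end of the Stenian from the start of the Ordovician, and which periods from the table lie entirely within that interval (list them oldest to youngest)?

514.6 million years; Tonian, Cryogenian, Ediacaran, Cambrian

End of Stenian = 1000 Ma; start of Ordovician = 485.4 Ma.
Gap = 1000 − 485.4 = 514.6 Myr.
Periods wholly inside 1000–485.4 Ma: Tonian (1000–720), Cryogenian (720–635), Ediacaran (635–538.8), Cambrian (538.8–485.4).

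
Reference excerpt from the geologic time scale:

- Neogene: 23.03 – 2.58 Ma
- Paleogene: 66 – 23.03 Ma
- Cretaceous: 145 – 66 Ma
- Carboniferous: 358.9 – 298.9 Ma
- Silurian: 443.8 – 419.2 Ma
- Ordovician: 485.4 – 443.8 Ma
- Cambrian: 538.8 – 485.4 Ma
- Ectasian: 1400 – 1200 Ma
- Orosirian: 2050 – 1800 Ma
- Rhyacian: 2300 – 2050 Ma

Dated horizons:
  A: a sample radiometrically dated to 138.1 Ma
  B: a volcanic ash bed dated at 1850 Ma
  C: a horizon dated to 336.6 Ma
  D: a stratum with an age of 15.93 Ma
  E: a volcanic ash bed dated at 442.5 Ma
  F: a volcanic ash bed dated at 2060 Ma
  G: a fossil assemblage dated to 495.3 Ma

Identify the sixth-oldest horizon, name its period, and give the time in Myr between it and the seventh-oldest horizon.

A, in the Cretaceous; 122.17 million years to D

Sorted oldest-first by Ma: F (2060), B (1850), G (495.3), E (442.5), C (336.6), A (138.1), D (15.93).
The sixth oldest is A at 138.1 Ma, which lies in 145–66 Ma: the Cretaceous.
The seventh oldest is D at 15.93 Ma; separation = |138.1 − 15.93| = 122.17 Myr.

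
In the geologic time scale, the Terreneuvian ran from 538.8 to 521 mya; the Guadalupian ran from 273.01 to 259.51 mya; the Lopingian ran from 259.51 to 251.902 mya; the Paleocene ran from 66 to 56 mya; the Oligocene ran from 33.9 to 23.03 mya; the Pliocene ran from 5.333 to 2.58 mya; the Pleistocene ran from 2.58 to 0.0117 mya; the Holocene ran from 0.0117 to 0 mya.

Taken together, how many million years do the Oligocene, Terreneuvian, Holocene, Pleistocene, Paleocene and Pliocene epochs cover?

44.003 million years

Duration is start − end for each: (33.9 − 23.03) + (538.8 − 521) + (0.0117 − 0) + (2.58 − 0.0117) + (66 − 56) + (5.333 − 2.58).
That is 10.87 + 17.8 + 0.0117 + 2.5683 + 10 + 2.753, which totals 44.003 million years.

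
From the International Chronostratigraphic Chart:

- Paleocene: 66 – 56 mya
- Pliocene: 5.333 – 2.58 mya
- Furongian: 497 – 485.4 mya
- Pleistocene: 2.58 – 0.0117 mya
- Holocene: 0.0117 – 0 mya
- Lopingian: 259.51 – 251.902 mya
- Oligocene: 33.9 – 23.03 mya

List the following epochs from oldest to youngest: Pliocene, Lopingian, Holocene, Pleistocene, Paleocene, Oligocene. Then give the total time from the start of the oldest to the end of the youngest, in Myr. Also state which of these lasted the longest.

Lopingian → Paleocene → Oligocene → Pliocene → Pleistocene → Holocene; total span 259.51 Myr; longest is Oligocene

From the excerpt: Pliocene 5.333–2.58; Lopingian 259.51–251.902; Holocene 0.0117–0; Pleistocene 2.58–0.0117; Paleocene 66–56; Oligocene 33.9–23.03 (Ma).
Larger Ma is earlier, so the oldest is Lopingian and the youngest is Holocene; oldest to youngest: Lopingian, Paleocene, Oligocene, Pliocene, Pleistocene, Holocene.
Oldest start 259.51 minus youngest end 0 gives 259.51 Myr overall.
Individual lengths (start − end): Holocene 0.0117; Lopingian 7.608; Pleistocene 2.5683; Oligocene 10.87; Pliocene 2.753; Paleocene 10. The largest is Oligocene at 10.87 Myr.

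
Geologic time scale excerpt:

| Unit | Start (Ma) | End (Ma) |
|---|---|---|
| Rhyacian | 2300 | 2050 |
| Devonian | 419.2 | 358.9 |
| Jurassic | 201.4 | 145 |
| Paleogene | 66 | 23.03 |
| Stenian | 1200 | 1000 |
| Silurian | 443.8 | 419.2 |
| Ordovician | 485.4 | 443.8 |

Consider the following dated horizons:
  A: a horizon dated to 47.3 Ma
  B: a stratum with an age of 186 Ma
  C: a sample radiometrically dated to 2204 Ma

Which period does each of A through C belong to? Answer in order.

Match each age against the start–end ranges in the excerpt: A = 47.3 Ma → Paleogene (66–23.03); B = 186 Ma → Jurassic (201.4–145); C = 2204 Ma → Rhyacian (2300–2050).

A — Paleogene; B — Jurassic; C — Rhyacian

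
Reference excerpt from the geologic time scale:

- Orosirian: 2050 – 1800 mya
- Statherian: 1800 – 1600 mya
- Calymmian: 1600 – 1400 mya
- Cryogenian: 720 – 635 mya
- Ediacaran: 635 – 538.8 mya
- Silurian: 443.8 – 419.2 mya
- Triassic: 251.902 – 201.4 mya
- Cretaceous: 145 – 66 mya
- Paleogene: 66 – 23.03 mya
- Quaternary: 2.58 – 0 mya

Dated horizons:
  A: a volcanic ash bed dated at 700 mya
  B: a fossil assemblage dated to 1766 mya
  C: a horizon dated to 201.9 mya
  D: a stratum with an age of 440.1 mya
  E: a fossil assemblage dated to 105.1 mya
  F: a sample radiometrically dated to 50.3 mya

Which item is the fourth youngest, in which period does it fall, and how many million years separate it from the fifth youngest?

D, in the Silurian; 259.9 million years to A

Sorted youngest-first by Ma: F (50.3), E (105.1), C (201.9), D (440.1), A (700), B (1766).
The fourth youngest is D at 440.1 Ma, which lies in 443.8–419.2 Ma: the Silurian.
The fifth youngest is A at 700 Ma; separation = |440.1 − 700| = 259.9 Myr.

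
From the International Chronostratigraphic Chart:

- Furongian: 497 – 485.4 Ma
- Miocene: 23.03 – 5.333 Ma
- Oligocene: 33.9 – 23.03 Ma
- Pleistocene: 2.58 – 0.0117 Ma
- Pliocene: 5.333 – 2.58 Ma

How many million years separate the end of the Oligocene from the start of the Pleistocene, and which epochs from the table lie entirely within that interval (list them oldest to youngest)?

The Oligocene closes at 23.03 Ma and the Pleistocene opens at 2.58 Ma, so the interval is 23.03 − 2.58 = 20.45 Myr.
An epoch fits inside if it starts at or after 23.03 Ma and ends at or before 2.58 Ma; oldest first that gives Miocene, Pliocene.

20.45 million years; Miocene, Pliocene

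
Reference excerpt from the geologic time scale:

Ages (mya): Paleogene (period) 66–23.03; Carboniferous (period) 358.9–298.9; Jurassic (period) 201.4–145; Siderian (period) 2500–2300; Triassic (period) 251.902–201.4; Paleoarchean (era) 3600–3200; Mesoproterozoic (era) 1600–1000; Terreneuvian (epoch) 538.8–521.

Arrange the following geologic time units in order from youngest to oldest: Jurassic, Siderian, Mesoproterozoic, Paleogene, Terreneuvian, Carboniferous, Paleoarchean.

Paleogene, Jurassic, Carboniferous, Terreneuvian, Mesoproterozoic, Siderian, Paleoarchean

The oldest of these is Paleoarchean (starts 3600 Ma) and the youngest is Paleogene (ends 23.03 Ma).
In between, by decreasing start age: Siderian (2500), Mesoproterozoic (1600), Terreneuvian (538.8), Carboniferous (358.9), Jurassic (201.4).
Listing youngest first means reversing that sequence.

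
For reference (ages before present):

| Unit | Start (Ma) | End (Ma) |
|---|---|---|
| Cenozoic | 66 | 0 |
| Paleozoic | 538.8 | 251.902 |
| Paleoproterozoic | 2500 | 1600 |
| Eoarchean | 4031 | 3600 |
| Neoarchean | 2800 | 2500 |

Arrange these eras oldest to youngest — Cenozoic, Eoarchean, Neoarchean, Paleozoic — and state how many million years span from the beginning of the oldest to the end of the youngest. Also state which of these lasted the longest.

From the excerpt: Cenozoic 66–0; Eoarchean 4031–3600; Neoarchean 2800–2500; Paleozoic 538.8–251.902 (Ma).
Larger Ma is earlier, so the oldest is Eoarchean and the youngest is Cenozoic; oldest to youngest: Eoarchean, Neoarchean, Paleozoic, Cenozoic.
Oldest start 4031 minus youngest end 0 gives 4031 Myr overall.
Individual lengths (start − end): Cenozoic 66; Paleozoic 286.898; Eoarchean 431; Neoarchean 300. The largest is Eoarchean at 431 Myr.

Eoarchean → Neoarchean → Paleozoic → Cenozoic; total span 4031 Myr; longest is Eoarchean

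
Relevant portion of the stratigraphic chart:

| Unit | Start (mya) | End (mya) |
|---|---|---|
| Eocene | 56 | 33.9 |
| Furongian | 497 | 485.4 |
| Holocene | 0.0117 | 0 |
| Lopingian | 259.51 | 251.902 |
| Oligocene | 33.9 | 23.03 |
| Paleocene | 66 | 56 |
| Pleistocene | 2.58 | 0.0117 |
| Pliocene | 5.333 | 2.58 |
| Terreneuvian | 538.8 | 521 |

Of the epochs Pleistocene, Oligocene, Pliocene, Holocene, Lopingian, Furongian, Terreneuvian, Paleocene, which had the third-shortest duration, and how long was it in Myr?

Start − end for each: Pleistocene 2.58 − 0.0117 = 2.5683; Oligocene 33.9 − 23.03 = 10.87; Pliocene 5.333 − 2.58 = 2.753; Holocene 0.0117 − 0 = 0.0117; Lopingian 259.51 − 251.902 = 7.608; Furongian 497 − 485.4 = 11.6; Terreneuvian 538.8 − 521 = 17.8; Paleocene 66 − 56 = 10.
Ranking these from shortest: Holocene < Pleistocene < Pliocene < Lopingian < Paleocene < Oligocene < Furongian < Terreneuvian.
Position 3 in that ranking is Pliocene, which lasted 2.753 Myr.

Pliocene, 2.753 million years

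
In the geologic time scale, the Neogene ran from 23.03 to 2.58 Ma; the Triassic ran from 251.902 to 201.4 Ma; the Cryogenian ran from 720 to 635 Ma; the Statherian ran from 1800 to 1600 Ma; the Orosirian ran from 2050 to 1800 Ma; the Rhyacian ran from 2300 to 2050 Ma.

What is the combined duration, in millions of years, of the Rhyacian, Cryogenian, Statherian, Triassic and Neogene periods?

Duration is start − end for each: (2300 − 2050) + (720 − 635) + (1800 − 1600) + (251.902 − 201.4) + (23.03 − 2.58).
That is 250 + 85 + 200 + 50.502 + 20.45, which totals 605.952 million years.

605.952 million years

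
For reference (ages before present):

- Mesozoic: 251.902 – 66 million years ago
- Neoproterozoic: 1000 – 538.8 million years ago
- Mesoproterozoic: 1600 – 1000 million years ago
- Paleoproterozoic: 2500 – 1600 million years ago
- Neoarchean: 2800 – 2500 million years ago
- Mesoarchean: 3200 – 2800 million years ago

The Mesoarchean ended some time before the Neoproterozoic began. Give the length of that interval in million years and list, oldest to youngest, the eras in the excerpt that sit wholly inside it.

The Mesoarchean closes at 2800 Ma and the Neoproterozoic opens at 1000 Ma, so the interval is 2800 − 1000 = 1800 Myr.
An era fits inside if it starts at or after 2800 Ma and ends at or before 1000 Ma; oldest first that gives Neoarchean, Paleoproterozoic, Mesoproterozoic.

1800 million years; Neoarchean, Paleoproterozoic, Mesoproterozoic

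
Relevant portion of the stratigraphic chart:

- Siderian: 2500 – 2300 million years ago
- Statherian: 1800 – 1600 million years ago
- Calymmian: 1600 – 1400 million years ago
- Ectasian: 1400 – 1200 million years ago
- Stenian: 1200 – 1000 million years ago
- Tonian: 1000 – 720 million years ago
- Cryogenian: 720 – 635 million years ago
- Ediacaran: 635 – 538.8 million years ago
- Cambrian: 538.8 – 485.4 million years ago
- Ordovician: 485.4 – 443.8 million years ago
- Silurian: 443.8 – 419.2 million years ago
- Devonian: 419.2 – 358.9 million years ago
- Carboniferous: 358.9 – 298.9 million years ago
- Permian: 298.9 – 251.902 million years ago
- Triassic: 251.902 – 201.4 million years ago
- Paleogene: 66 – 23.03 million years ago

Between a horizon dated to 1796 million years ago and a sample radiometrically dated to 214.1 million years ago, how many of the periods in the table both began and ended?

1796 Ma sits inside the Statherian (1800–1600) and 214.1 Ma inside the Triassic (251.902–201.4); neither of those is wholly between the two dates.
The listed periods lying completely between them are Calymmian, Ectasian, Stenian, Tonian, Cryogenian, Ediacaran, Cambrian, Ordovician, Silurian, Devonian, Carboniferous, Permian — 12 in all.

12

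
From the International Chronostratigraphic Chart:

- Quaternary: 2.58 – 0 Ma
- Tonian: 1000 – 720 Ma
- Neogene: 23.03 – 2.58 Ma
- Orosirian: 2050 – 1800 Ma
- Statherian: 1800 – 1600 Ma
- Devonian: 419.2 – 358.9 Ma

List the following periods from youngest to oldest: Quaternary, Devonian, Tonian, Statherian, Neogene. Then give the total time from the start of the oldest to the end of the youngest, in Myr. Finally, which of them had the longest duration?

From the excerpt: Quaternary 2.58–0; Devonian 419.2–358.9; Tonian 1000–720; Statherian 1800–1600; Neogene 23.03–2.58 (Ma).
Larger Ma is earlier, so the oldest is Statherian and the youngest is Quaternary; youngest to oldest: Quaternary, Neogene, Devonian, Tonian, Statherian.
Oldest start 1800 minus youngest end 0 gives 1800 Myr overall.
Individual lengths (start − end): Devonian 60.3; Tonian 280; Quaternary 2.58; Neogene 20.45; Statherian 200. The largest is Tonian at 280 Myr.

Quaternary → Neogene → Devonian → Tonian → Statherian; total span 1800 Myr; longest is Tonian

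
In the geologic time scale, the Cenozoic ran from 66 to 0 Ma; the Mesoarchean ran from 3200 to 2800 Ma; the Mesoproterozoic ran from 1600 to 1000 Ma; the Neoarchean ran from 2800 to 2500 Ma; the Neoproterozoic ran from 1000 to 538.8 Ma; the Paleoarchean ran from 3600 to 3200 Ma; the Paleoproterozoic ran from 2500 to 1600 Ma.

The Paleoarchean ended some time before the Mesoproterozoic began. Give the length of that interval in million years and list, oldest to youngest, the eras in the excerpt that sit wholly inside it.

The Paleoarchean closes at 3200 Ma and the Mesoproterozoic opens at 1600 Ma, so the interval is 3200 − 1600 = 1600 Myr.
An era fits inside if it starts at or after 3200 Ma and ends at or before 1600 Ma; oldest first that gives Mesoarchean, Neoarchean, Paleoproterozoic.

1600 million years; Mesoarchean, Neoarchean, Paleoproterozoic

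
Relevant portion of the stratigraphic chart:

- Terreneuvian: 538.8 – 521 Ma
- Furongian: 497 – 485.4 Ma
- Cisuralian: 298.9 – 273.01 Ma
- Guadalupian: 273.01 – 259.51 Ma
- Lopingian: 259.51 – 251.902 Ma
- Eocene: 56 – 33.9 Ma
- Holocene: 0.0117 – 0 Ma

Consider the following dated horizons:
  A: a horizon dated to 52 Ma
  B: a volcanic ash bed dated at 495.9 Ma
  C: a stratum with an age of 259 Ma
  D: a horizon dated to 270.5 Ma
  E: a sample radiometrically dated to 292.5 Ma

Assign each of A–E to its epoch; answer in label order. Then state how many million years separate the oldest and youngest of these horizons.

Match each age against the start–end ranges in the excerpt: A = 52 Ma → Eocene (56–33.9); B = 495.9 Ma → Furongian (497–485.4); C = 259 Ma → Lopingian (259.51–251.902); D = 270.5 Ma → Guadalupian (273.01–259.51); E = 292.5 Ma → Cisuralian (298.9–273.01).
The largest age is 495.9 Ma and the smallest is 52 Ma; their difference is 443.9 Myr.

A — Eocene; B — Furongian; C — Lopingian; D — Guadalupian; E — Cisuralian; span 443.9 million years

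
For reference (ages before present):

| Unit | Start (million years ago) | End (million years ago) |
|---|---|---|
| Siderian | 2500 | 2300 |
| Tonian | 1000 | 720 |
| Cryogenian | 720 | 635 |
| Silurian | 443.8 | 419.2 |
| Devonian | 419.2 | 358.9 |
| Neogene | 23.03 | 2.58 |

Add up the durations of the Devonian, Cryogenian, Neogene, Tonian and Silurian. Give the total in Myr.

470.35 million years

Each duration: Devonian = 60.3; Cryogenian = 85; Neogene = 20.45; Tonian = 280; Silurian = 24.6.
Sum: 60.3 + 85 + 20.45 + 280 + 24.6 = 470.35 Myr.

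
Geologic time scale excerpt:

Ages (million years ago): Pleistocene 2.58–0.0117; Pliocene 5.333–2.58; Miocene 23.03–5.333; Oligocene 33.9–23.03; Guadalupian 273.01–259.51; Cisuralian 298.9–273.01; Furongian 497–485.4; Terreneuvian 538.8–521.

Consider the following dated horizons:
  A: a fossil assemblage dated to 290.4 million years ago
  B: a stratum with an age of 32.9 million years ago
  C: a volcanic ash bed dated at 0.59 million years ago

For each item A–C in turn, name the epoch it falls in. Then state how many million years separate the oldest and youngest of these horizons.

A — Cisuralian; B — Oligocene; C — Pleistocene; span 289.81 million years

Match each age against the start–end ranges in the excerpt: A = 290.4 Ma → Cisuralian (298.9–273.01); B = 32.9 Ma → Oligocene (33.9–23.03); C = 0.59 Ma → Pleistocene (2.58–0.0117).
The largest age is 290.4 Ma and the smallest is 0.59 Ma; their difference is 289.81 Myr.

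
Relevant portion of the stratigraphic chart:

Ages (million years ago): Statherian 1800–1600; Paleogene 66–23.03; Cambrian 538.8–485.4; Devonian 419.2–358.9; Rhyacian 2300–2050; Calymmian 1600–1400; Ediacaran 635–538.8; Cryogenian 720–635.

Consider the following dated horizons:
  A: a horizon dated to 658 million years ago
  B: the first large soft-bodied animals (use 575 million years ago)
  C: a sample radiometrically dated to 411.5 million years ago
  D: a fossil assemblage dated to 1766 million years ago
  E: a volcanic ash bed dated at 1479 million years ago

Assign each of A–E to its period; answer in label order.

A: 658 Ma lies in 720–635 Ma, so Cryogenian.
B: 575 Ma lies in 635–538.8 Ma, so Ediacaran.
C: 411.5 Ma lies in 419.2–358.9 Ma, so Devonian.
D: 1766 Ma lies in 1800–1600 Ma, so Statherian.
E: 1479 Ma lies in 1600–1400 Ma, so Calymmian.

A — Cryogenian; B — Ediacaran; C — Devonian; D — Statherian; E — Calymmian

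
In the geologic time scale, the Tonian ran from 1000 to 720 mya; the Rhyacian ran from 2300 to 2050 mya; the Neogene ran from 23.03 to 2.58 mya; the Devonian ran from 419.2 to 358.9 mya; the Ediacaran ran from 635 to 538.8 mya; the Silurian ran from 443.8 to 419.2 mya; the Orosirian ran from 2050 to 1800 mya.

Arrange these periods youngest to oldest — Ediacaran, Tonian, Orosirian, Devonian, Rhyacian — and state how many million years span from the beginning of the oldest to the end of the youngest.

Devonian → Ediacaran → Tonian → Orosirian → Rhyacian; total span 1941.1 Myr

From the excerpt: Ediacaran 635–538.8; Tonian 1000–720; Orosirian 2050–1800; Devonian 419.2–358.9; Rhyacian 2300–2050 (Ma).
Larger Ma is earlier, so the oldest is Rhyacian and the youngest is Devonian; youngest to oldest: Devonian, Ediacaran, Tonian, Orosirian, Rhyacian.
Oldest start 2300 minus youngest end 358.9 gives 1941.1 Myr overall.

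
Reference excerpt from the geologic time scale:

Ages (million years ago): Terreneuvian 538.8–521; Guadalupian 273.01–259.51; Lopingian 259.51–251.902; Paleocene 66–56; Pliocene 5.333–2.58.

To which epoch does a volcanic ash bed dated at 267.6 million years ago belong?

267.6 Ma lies between 273.01 and 259.51 Ma, so it falls in the Guadalupian.

Guadalupian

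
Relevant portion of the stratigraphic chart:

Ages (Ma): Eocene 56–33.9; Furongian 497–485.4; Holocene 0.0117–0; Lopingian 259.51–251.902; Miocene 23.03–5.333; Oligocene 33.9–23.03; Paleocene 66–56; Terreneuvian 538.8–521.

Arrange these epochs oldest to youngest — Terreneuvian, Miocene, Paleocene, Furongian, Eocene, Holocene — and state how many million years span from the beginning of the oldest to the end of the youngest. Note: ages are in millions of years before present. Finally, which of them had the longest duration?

Start ages (Ma): Terreneuvian 538.8, Furongian 497, Paleocene 66, Eocene 56, Miocene 23.03, Holocene 0.0117.
Ordered oldest to youngest: Terreneuvian, Furongian, Paleocene, Eocene, Miocene, Holocene.
Span = 538.8 − 0 = 538.8 Myr.
Durations: Paleocene 10, Eocene 22.1, Furongian 11.6, Terreneuvian 17.8, Holocene 0.0117, Miocene 17.697 → longest is Eocene (22.1 Myr).

Terreneuvian, Furongian, Paleocene, Eocene, Miocene, Holocene; total span 538.8 Myr; longest is Eocene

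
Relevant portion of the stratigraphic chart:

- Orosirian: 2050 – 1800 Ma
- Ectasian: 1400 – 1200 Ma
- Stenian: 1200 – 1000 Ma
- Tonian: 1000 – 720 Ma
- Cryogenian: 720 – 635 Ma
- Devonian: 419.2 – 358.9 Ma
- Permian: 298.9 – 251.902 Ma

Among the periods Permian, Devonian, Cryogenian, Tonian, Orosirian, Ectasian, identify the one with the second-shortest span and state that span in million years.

Devonian, 60.3 million years

Durations: Permian 46.998; Devonian 60.3; Cryogenian 85; Tonian 280; Orosirian 250; Ectasian 200 Myr.
Sorted shortest-first: Permian (46.998), Devonian (60.3), Cryogenian (85), Ectasian (200), Orosirian (250), Tonian (280).
The second shortest is Devonian at 60.3 Myr.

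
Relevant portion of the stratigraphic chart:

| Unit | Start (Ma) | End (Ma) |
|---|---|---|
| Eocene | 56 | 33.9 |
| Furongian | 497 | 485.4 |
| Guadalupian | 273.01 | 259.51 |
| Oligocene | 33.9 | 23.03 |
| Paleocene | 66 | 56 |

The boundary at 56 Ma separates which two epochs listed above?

The Paleocene ends at 56 Ma and the Eocene begins at 56 Ma, so they share that boundary.

Paleocene and Eocene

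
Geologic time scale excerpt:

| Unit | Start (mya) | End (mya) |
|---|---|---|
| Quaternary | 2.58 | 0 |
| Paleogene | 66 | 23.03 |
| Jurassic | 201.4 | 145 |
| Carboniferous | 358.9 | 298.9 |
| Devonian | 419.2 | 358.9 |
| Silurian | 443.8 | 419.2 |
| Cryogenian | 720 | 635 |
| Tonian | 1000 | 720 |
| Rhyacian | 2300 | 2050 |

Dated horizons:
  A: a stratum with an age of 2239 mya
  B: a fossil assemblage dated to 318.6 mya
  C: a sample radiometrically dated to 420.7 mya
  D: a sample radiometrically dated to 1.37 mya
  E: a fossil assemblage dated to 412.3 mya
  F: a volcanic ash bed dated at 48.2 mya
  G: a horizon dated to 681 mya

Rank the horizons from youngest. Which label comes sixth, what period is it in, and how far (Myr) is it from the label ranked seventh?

G, in the Cryogenian; 1558 million years to A

Sorted youngest-first by Ma: D (1.37), F (48.2), B (318.6), E (412.3), C (420.7), G (681), A (2239).
The sixth youngest is G at 681 Ma, which lies in 720–635 Ma: the Cryogenian.
The seventh youngest is A at 2239 Ma; separation = |681 − 2239| = 1558 Myr.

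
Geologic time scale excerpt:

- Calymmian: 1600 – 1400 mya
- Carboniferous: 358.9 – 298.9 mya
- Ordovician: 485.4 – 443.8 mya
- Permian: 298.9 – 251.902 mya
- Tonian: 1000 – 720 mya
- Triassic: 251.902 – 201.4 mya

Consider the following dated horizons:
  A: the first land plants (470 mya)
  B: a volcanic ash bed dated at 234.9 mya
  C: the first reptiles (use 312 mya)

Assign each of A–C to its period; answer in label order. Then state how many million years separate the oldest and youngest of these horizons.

Match each age against the start–end ranges in the excerpt: A = 470 Ma → Ordovician (485.4–443.8); B = 234.9 Ma → Triassic (251.902–201.4); C = 312 Ma → Carboniferous (358.9–298.9).
The largest age is 470 Ma and the smallest is 234.9 Ma; their difference is 235.1 Myr.

A — Ordovician; B — Triassic; C — Carboniferous; span 235.1 million years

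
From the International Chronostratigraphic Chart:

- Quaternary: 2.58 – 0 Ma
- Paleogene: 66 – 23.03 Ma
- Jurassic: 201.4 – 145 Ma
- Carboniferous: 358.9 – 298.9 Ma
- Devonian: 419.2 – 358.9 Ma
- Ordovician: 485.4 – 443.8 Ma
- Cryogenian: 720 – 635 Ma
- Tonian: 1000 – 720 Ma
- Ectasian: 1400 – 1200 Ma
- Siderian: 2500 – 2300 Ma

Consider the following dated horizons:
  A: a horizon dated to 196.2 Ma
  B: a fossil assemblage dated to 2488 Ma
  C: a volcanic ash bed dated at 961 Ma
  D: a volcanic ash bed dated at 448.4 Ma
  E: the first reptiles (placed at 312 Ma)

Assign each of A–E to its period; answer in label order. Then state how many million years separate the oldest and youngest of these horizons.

A: 196.2 Ma lies in 201.4–145 Ma, so Jurassic.
B: 2488 Ma lies in 2500–2300 Ma, so Siderian.
C: 961 Ma lies in 1000–720 Ma, so Tonian.
D: 448.4 Ma lies in 485.4–443.8 Ma, so Ordovician.
E: 312 Ma lies in 358.9–298.9 Ma, so Carboniferous.
Oldest = 2488 Ma, youngest = 196.2 Ma → span 2291.8 Myr.

A — Jurassic; B — Siderian; C — Tonian; D — Ordovician; E — Carboniferous; span 2291.8 million years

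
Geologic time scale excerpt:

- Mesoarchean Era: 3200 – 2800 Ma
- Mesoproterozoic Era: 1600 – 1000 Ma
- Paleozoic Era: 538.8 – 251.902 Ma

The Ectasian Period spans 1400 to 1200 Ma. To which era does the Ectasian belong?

The Ectasian (1400–1200 Ma) lies entirely within 1600–1000 Ma, the Mesoproterozoic Era.

Mesoproterozoic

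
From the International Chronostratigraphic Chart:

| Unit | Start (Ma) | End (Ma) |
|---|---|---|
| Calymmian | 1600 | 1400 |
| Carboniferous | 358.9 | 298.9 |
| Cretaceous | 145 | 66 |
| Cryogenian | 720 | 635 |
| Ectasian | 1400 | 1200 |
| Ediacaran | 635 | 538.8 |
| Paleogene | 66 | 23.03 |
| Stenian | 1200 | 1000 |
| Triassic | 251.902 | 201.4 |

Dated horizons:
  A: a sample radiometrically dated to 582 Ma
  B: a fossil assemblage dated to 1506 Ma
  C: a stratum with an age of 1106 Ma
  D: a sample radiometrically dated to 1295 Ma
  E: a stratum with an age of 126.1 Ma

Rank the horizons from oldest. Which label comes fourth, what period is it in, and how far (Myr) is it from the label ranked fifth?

A, in the Ediacaran; 455.9 million years to E

Larger Ma means older, so oldest first: B 1506 > D 1295 > C 1106 > A 582 > E 126.1.
Counting 4 along gives A (582 Ma); the excerpt puts that inside the Ediacaran, 635–538.8 Ma.
Next in line is E (126.1 Ma), and 582 − 126.1 = 455.9 Myr.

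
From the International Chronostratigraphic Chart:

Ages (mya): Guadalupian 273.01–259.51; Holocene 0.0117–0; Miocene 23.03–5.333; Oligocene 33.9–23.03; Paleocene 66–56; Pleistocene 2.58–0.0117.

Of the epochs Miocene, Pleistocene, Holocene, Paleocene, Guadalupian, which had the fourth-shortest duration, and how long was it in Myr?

Start − end for each: Miocene 23.03 − 5.333 = 17.697; Pleistocene 2.58 − 0.0117 = 2.5683; Holocene 0.0117 − 0 = 0.0117; Paleocene 66 − 56 = 10; Guadalupian 273.01 − 259.51 = 13.5.
Ranking these from shortest: Holocene < Pleistocene < Paleocene < Guadalupian < Miocene.
Position 4 in that ranking is Guadalupian, which lasted 13.5 Myr.

Guadalupian, 13.5 million years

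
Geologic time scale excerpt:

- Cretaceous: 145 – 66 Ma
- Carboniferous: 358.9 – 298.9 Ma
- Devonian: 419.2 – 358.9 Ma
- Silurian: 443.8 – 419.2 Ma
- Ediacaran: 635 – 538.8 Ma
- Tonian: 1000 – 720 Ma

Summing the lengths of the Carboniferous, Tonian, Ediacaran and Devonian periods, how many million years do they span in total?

Each duration: Carboniferous = 60; Tonian = 280; Ediacaran = 96.2; Devonian = 60.3.
Sum: 60 + 280 + 96.2 + 60.3 = 496.5 Myr.

496.5 million years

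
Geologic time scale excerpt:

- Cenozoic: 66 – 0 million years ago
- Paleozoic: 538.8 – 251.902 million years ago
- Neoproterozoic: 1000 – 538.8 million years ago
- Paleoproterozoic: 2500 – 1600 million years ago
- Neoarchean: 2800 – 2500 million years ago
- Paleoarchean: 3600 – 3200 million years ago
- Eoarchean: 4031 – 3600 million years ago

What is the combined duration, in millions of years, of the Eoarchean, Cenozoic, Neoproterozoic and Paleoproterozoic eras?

1858.2 million years

Each duration: Eoarchean = 431; Cenozoic = 66; Neoproterozoic = 461.2; Paleoproterozoic = 900.
Sum: 431 + 66 + 461.2 + 900 = 1858.2 Myr.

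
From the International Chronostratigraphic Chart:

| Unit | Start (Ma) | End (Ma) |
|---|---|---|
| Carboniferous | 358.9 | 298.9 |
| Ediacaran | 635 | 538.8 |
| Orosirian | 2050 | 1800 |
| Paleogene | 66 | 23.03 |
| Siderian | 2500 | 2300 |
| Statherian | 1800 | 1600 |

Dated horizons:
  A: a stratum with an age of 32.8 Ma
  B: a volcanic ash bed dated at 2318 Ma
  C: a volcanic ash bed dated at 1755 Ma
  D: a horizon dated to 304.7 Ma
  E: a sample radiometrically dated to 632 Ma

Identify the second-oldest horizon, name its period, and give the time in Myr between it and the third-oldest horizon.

C, in the Statherian; 1123 million years to E

Sorted oldest-first by Ma: B (2318), C (1755), E (632), D (304.7), A (32.8).
The second oldest is C at 1755 Ma, which lies in 1800–1600 Ma: the Statherian.
The third oldest is E at 632 Ma; separation = |1755 − 632| = 1123 Myr.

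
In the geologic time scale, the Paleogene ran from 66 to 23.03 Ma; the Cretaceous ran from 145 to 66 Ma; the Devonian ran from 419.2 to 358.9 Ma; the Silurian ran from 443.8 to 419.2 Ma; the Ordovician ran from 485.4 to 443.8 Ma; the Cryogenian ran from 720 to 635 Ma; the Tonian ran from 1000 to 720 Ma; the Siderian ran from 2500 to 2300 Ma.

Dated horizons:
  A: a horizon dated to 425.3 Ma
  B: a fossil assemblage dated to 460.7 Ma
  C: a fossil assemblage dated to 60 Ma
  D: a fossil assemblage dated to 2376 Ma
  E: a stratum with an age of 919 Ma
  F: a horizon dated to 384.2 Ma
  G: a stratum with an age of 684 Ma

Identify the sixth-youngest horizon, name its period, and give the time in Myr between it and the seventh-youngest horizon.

Smaller Ma means younger, so youngest first: C 60 < F 384.2 < A 425.3 < B 460.7 < G 684 < E 919 < D 2376.
Counting 6 along gives E (919 Ma); the excerpt puts that inside the Tonian, 1000–720 Ma.
Next in line is D (2376 Ma), and 2376 − 919 = 1457 Myr.

E, in the Tonian; 1457 million years to D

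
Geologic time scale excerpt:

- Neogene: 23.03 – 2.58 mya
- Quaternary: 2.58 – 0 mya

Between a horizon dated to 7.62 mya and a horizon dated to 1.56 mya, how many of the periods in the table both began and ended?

0

Checking each listed span, none has both start < 7.62 Ma and end > 1.56 Ma — every period straddles one of the two dates or lies outside them — so the count is 0.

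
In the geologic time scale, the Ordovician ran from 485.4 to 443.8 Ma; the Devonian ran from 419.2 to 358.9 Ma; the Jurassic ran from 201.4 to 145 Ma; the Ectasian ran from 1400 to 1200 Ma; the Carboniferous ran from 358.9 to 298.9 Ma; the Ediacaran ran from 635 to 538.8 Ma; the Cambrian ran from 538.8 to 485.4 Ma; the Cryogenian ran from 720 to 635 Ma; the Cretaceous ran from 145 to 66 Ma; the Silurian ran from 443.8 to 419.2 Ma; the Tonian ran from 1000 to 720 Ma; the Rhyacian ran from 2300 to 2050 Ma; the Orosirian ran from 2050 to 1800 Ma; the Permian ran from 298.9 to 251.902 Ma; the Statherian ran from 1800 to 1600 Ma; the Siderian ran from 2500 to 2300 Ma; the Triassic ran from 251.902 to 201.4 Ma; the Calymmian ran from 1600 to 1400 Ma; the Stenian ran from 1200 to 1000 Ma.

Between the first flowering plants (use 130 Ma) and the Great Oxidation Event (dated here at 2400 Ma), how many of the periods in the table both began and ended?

2400 Ma sits inside the Siderian (2500–2300) and 130 Ma inside the Cretaceous (145–66); neither of those is wholly between the two dates.
The listed periods lying completely between them are Rhyacian, Orosirian, Statherian, Calymmian, Ectasian, Stenian, Tonian, Cryogenian, Ediacaran, Cambrian, Ordovician, Silurian, Devonian, Carboniferous, Permian, Triassic, Jurassic — 17 in all.

17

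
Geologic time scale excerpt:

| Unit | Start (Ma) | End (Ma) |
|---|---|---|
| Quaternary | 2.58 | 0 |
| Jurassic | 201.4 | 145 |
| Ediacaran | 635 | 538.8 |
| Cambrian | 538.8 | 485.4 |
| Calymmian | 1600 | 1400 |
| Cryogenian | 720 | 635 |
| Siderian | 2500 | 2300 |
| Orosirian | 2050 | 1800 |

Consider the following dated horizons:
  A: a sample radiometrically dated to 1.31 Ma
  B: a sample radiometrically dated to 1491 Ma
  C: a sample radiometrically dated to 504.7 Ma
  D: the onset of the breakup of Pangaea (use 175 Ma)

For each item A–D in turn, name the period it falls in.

A — Quaternary; B — Calymmian; C — Cambrian; D — Jurassic

Match each age against the start–end ranges in the excerpt: A = 1.31 Ma → Quaternary (2.58–0); B = 1491 Ma → Calymmian (1600–1400); C = 504.7 Ma → Cambrian (538.8–485.4); D = 175 Ma → Jurassic (201.4–145).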